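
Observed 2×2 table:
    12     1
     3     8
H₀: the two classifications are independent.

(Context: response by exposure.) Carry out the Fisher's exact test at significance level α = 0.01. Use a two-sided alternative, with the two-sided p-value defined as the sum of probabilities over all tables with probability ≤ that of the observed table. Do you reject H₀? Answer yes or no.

reject H₀: yes

Margins: r₁=13, r₂=11, c₁=15, c₂=9, n=24
p_obs = C(13,12)·C(11,3)/C(24,15); sum pmf over tables with pmf ≤ p_obs
p-value (two-sided) = 0.00223
At α=0.01: p < α → reject H₀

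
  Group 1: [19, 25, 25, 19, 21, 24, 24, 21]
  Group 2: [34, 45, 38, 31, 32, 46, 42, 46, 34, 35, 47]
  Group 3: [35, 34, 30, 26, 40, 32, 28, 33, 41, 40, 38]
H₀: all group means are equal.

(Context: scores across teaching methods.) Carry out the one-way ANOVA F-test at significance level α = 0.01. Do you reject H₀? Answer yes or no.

reject H₀: yes

Group means [22.25, 39.09, 34.27], grand mean 32.833
SSB = Σnᵢ(x̄ᵢ−x̄)² = 1349.576; SSW = ΣΣ(x−x̄ᵢ)² = 690.591
MSB = 1349.576/2 = 674.7879; MSW = 690.591/27 = 25.5774
F = MSB/MSW = 26.3821
df = (2, 27)
p-value (upper-tail) = 0.00000
At α=0.01: p < α → reject H₀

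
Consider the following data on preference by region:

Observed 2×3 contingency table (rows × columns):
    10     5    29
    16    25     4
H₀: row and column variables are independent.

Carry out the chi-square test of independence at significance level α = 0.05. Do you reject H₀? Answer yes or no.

reject H₀: yes

Row totals [44, 45], col totals [26, 30, 33], n=89
χ² = (10−12.85)²/12.85 + (5−14.83)²/14.83 + (29−16.31)²/16.31 + (16−13.15)²/13.15 + (25−15.17)²/15.17 + (4−16.69)²/16.69 = 33.6504
df = 2
p-value (upper-tail) = 0.00000
At α=0.05: p < α → reject H₀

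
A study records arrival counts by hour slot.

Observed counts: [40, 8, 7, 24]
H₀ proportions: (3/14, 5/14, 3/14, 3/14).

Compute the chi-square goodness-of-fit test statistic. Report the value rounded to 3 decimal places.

n = 79; E_i = n·p_i = [16.93, 28.21, 16.93, 16.93]
χ² = (40−16.93)²/16.93 + (8−28.21)²/28.21 + (7−16.93)²/16.93 + (24−16.93)²/16.93 = 54.7030
df = 3

test statistic = 54.703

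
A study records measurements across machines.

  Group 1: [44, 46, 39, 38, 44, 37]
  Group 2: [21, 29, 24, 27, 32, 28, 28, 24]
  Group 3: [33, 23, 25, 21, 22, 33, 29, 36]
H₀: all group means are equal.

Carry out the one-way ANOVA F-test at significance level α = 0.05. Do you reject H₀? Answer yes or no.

Group means [41.33, 26.62, 27.75], grand mean 31.045
SSB = Σnᵢ(x̄ᵢ−x̄)² = 878.246; SSW = ΣΣ(x−x̄ᵢ)² = 388.708
MSB = 878.246/2 = 439.1231; MSW = 388.708/19 = 20.4583
F = MSB/MSW = 21.4643
df = (2, 19)
p-value (upper-tail) = 0.00001
At α=0.05: p < α → reject H₀

reject H₀: yes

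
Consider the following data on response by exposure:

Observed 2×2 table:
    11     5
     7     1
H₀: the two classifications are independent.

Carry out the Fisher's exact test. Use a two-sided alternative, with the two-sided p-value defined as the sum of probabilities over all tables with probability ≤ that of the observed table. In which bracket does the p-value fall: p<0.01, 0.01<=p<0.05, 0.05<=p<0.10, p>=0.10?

p-value bracket: p>=0.10

Margins: r₁=16, r₂=8, c₁=18, c₂=6, n=24
p_obs = C(16,11)·C(8,7)/C(24,18); sum pmf over tables with pmf ≤ p_obs
p-value (two-sided) = 0.62139
→ bracket: p>=0.10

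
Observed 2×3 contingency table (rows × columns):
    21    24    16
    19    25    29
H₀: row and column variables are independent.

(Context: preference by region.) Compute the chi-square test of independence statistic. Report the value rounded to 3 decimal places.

Row totals [61, 73], col totals [40, 49, 45], n=134
χ² = (21−18.21)²/18.21 + (24−22.31)²/22.31 + (16−20.49)²/20.49 + (19−21.79)²/21.79 + (25−26.69)²/26.69 + (29−24.51)²/24.51 = 2.8240
df = 2

test statistic = 2.824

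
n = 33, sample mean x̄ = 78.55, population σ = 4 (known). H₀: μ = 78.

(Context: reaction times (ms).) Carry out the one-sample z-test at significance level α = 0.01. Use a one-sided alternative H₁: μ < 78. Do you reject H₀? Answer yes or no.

reject H₀: no

SE = σ/√n = 4/√33 = 0.6963
z = (x̄−μ₀)/SE = (78.55−78)/0.6963 = 0.7899
p-value (one-sided, H₁ less) = 0.78520
At α=0.01: p ≥ α → fail to reject H₀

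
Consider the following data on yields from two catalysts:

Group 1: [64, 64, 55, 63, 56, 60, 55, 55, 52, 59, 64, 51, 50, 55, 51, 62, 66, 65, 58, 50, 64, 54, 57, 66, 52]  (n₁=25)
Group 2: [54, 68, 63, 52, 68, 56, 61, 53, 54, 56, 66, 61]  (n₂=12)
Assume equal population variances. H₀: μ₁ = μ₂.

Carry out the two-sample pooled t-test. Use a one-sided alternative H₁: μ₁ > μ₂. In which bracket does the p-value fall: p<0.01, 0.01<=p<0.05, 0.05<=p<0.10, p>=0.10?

p-value bracket: p>=0.10

x̄₁=57.920, s₁=5.484, n₁=25
x̄₂=59.333, s₂=5.929, n₂=12
s_p² = [24·5.484² + 11·5.929²]/35 = 31.6716
SE = √(s_p²·(1/25+1/12)) = 1.9764
t = (57.920−59.333)/1.9764 = -0.7151
df = 35
p-value (one-sided, H₁ greater) = 0.76036
→ bracket: p>=0.10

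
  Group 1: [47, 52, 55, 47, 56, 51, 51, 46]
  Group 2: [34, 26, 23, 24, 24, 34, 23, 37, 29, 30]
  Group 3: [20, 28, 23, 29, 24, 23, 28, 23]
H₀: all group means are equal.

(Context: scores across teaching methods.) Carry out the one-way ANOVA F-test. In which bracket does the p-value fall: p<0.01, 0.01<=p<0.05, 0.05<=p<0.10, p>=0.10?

Group means [50.62, 28.40, 24.75], grand mean 34.115
SSB = Σnᵢ(x̄ᵢ−x̄)² = 3208.879; SSW = ΣΣ(x−x̄ᵢ)² = 411.775
MSB = 3208.879/2 = 1604.4394; MSW = 411.775/23 = 17.9033
F = MSB/MSW = 89.6172
df = (2, 23)
p-value (upper-tail) = 0.00000
→ bracket: p<0.01

p-value bracket: p<0.01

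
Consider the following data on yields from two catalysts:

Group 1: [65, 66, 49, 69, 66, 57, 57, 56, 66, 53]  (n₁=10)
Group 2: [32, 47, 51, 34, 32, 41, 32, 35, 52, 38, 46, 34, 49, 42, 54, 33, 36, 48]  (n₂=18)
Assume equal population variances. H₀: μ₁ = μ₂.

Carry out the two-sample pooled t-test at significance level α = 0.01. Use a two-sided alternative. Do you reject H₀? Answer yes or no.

reject H₀: yes

x̄₁=60.400, s₁=6.802, n₁=10
x̄₂=40.889, s₂=7.821, n₂=18
s_p² = [9·6.802² + 17·7.821²]/26 = 56.0068
SE = √(s_p²·(1/10+1/18)) = 2.9516
t = (60.400−40.889)/2.9516 = 6.6103
df = 26
p-value (two-sided) = 0.00000
At α=0.01: p < α → reject H₀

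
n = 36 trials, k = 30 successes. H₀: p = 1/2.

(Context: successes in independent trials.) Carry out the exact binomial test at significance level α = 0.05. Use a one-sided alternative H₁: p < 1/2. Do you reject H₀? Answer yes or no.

Exact binomial: n=36, k=30, p₀=1/2=0.5000
P(X≤30) from Σ C(n,i)·p₀^i·(1−p₀)^(n−i)
p-value (one-sided, H₁ less) = 0.99999
At α=0.05: p ≥ α → fail to reject H₀

reject H₀: no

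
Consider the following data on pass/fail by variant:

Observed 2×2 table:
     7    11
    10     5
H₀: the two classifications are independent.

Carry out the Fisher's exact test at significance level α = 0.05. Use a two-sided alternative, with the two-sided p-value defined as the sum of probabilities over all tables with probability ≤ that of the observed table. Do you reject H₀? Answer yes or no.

reject H₀: no

Margins: r₁=18, r₂=15, c₁=17, c₂=16, n=33
p_obs = C(18,7)·C(15,10)/C(33,17); sum pmf over tables with pmf ≤ p_obs
p-value (two-sided) = 0.16632
At α=0.05: p ≥ α → fail to reject H₀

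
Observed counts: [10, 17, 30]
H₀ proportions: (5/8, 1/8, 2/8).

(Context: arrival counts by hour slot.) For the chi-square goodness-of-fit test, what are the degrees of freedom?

df = k − 1 = 3 − 1 = 2

degrees of freedom = 2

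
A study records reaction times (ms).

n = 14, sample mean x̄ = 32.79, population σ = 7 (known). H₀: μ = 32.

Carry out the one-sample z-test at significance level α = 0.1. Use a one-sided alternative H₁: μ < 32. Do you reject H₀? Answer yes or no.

SE = σ/√n = 7/√14 = 1.8708
z = (x̄−μ₀)/SE = (32.79−32)/1.8708 = 0.4223
p-value (one-sided, H₁ less) = 0.66359
At α=0.1: p ≥ α → fail to reject H₀

reject H₀: no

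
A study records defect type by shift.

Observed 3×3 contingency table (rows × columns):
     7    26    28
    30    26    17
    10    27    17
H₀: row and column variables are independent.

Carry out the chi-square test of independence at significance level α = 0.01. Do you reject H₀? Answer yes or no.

reject H₀: yes

Row totals [61, 73, 54], col totals [47, 79, 62], n=188
χ² = (7−15.25)²/15.25 + (26−25.63)²/25.63 + (28−20.12)²/20.12 + (30−18.25)²/18.25 + (26−30.68)²/30.68 + (17−24.07)²/24.07 + (10−13.50)²/13.50 + (27−22.69)²/22.69 + (17−17.81)²/17.81 = 19.6761
df = 4
p-value (upper-tail) = 0.00058
At α=0.01: p < α → reject H₀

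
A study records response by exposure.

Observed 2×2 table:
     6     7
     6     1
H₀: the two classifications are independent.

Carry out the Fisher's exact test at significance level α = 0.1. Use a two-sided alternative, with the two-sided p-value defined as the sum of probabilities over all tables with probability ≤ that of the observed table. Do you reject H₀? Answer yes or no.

reject H₀: no

Margins: r₁=13, r₂=7, c₁=12, c₂=8, n=20
p_obs = C(13,6)·C(7,6)/C(20,12); sum pmf over tables with pmf ≤ p_obs
p-value (two-sided) = 0.15769
At α=0.1: p ≥ α → fail to reject H₀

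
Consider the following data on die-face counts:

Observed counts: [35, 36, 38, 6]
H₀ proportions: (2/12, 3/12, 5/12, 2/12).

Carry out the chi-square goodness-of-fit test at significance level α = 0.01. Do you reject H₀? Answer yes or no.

n = 115; E_i = n·p_i = [19.17, 28.75, 47.92, 19.17]
χ² = (35−19.17)²/19.17 + (36−28.75)²/28.75 + (38−47.92)²/47.92 + (6−19.17)²/19.17 = 26.0052
df = 3
p-value (upper-tail) = 0.00001
At α=0.01: p < α → reject H₀

reject H₀: yes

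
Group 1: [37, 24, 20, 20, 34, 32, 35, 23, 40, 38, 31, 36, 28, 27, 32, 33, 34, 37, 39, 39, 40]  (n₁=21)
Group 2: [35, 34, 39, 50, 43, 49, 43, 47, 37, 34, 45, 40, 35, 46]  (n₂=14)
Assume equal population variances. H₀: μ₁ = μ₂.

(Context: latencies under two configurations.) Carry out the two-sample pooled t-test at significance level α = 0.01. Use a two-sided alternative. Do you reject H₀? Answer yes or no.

x̄₁=32.333, s₁=6.398, n₁=21
x̄₂=41.214, s₂=5.686, n₂=14
s_p² = [20·6.398² + 13·5.686²]/33 = 37.5462
SE = √(s_p²·(1/21+1/14)) = 2.1142
t = (32.333−41.214)/2.1142 = -4.2006
df = 33
p-value (two-sided) = 0.00019
At α=0.01: p < α → reject H₀

reject H₀: yes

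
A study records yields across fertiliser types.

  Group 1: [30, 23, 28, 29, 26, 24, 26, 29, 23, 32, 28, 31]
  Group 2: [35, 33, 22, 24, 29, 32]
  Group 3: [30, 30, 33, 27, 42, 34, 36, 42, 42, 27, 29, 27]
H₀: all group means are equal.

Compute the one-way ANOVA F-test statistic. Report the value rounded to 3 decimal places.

Group means [27.42, 29.17, 33.25], grand mean 30.100
SSB = Σnᵢ(x̄ᵢ−x̄)² = 210.700; SSW = ΣΣ(x−x̄ᵢ)² = 630.000
MSB = 210.700/2 = 105.3500; MSW = 630.000/27 = 23.3333
F = MSB/MSW = 4.5150
df = (2, 27)

test statistic = 4.515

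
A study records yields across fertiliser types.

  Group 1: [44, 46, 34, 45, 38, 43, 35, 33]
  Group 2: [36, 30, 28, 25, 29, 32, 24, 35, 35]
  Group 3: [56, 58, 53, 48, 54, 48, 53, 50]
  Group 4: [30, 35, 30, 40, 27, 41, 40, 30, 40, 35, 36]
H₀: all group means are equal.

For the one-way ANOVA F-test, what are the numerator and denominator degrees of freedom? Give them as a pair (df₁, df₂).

k = 4 groups, N = 36 total
df = (k−1, N−k) = (4−1, 36−4) = (3, 32)

degrees of freedom = [3, 32]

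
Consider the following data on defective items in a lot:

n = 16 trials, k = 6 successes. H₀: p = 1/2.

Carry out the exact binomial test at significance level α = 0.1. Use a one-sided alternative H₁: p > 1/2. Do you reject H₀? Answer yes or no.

reject H₀: no

Exact binomial: n=16, k=6, p₀=1/2=0.5000
P(X≥6) from Σ C(n,i)·p₀^i·(1−p₀)^(n−i)
p-value (one-sided, H₁ greater) = 0.89494
At α=0.1: p ≥ α → fail to reject H₀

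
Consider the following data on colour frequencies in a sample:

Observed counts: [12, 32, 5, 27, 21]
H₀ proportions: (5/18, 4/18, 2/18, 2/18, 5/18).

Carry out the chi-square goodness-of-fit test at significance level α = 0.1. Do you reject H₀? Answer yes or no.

n = 97; E_i = n·p_i = [26.94, 21.56, 10.78, 10.78, 26.94]
χ² = (12−26.94)²/26.94 + (32−21.56)²/21.56 + (5−10.78)²/10.78 + (27−10.78)²/10.78 + (21−26.94)²/26.94 = 42.1753
df = 4
p-value (upper-tail) = 0.00000
At α=0.1: p < α → reject H₀

reject H₀: yes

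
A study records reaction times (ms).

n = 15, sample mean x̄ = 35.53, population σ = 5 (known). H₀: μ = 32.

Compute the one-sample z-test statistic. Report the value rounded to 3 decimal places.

SE = σ/√n = 5/√15 = 1.2910
z = (x̄−μ₀)/SE = (35.53−32)/1.2910 = 2.7343

test statistic = 2.734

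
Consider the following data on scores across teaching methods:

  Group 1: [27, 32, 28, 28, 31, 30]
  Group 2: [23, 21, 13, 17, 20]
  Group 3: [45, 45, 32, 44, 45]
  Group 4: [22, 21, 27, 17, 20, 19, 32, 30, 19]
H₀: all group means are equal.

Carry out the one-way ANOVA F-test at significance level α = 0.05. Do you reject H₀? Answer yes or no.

Group means [29.33, 18.80, 42.20, 23.00], grand mean 27.520
SSB = Σnᵢ(x̄ᵢ−x̄)² = 1661.307; SSW = ΣΣ(x−x̄ᵢ)² = 438.933
MSB = 1661.307/3 = 553.7689; MSW = 438.933/21 = 20.9016
F = MSB/MSW = 26.4941
df = (3, 21)
p-value (upper-tail) = 0.00000
At α=0.05: p < α → reject H₀

reject H₀: yes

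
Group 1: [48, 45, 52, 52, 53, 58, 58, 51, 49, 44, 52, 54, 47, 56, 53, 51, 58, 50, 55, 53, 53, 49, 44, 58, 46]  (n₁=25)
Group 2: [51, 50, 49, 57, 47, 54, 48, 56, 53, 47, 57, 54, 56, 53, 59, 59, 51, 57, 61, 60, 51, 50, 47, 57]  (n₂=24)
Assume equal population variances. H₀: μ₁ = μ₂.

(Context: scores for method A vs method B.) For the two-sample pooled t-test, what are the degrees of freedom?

df = n₁ + n₂ − 2 = 25 + 24 − 2 = 47

degrees of freedom = 47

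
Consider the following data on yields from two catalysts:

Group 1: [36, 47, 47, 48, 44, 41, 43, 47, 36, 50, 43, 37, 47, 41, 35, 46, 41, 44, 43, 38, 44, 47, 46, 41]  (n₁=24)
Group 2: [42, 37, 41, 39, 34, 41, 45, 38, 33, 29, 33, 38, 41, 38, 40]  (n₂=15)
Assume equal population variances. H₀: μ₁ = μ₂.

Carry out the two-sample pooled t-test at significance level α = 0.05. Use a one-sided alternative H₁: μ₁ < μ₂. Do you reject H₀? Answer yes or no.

x̄₁=43.000, s₁=4.243, n₁=24
x̄₂=37.933, s₂=4.183, n₂=15
s_p² = [23·4.243² + 14·4.183²]/37 = 17.8090
SE = √(s_p²·(1/24+1/15)) = 1.3890
t = (43.000−37.933)/1.3890 = 3.6477
df = 37
p-value (one-sided, H₁ less) = 0.99959
At α=0.05: p ≥ α → fail to reject H₀

reject H₀: no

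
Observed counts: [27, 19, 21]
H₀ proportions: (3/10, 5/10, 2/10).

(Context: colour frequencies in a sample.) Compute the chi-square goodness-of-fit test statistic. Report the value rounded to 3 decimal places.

test statistic = 12.955

n = 67; E_i = n·p_i = [20.10, 33.50, 13.40]
χ² = (27−20.10)²/20.10 + (19−33.50)²/33.50 + (21−13.40)²/13.40 = 12.9552
df = 2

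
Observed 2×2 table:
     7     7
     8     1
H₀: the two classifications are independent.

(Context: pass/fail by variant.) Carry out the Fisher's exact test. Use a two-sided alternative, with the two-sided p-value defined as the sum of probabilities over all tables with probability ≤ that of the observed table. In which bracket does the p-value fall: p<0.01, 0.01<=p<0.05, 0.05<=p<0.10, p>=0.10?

p-value bracket: 0.05<=p<0.10

Margins: r₁=14, r₂=9, c₁=15, c₂=8, n=23
p_obs = C(14,7)·C(9,8)/C(23,15); sum pmf over tables with pmf ≤ p_obs
p-value (two-sided) = 0.08576
→ bracket: 0.05<=p<0.10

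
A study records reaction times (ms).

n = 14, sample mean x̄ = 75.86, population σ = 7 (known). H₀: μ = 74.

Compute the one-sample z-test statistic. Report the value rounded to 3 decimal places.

SE = σ/√n = 7/√14 = 1.8708
z = (x̄−μ₀)/SE = (75.86−74)/1.8708 = 0.9942

test statistic = 0.994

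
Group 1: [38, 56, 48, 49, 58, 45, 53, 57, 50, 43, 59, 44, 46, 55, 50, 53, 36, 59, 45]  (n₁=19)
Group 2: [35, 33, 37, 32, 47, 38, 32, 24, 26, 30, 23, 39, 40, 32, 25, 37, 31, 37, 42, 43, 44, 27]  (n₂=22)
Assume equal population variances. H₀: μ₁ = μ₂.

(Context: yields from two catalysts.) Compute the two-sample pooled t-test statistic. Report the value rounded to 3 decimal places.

x̄₁=49.684, s₁=6.864, n₁=19
x̄₂=34.273, s₂=6.798, n₂=22
s_p² = [18·6.864² + 21·6.798²]/39 = 46.6274
SE = √(s_p²·(1/19+1/22)) = 2.1386
t = (49.684−34.273)/2.1386 = 7.2064
df = 39

test statistic = 7.206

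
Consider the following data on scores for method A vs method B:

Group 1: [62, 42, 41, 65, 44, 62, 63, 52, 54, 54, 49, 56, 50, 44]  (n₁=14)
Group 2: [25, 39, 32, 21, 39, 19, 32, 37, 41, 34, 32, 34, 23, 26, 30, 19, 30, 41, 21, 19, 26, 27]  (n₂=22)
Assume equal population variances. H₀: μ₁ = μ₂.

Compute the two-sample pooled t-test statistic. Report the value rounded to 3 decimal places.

x̄₁=52.714, s₁=8.175, n₁=14
x̄₂=29.409, s₂=7.333, n₂=22
s_p² = [13·8.175² + 21·7.333²]/34 = 58.7699
SE = √(s_p²·(1/14+1/22)) = 2.6209
t = (52.714−29.409)/2.6209 = 8.8920
df = 34

test statistic = 8.892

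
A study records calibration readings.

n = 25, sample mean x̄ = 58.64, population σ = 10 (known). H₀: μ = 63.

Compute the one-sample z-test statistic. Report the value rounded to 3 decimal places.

test statistic = -2.180

SE = σ/√n = 10/√25 = 2.0000
z = (x̄−μ₀)/SE = (58.64−63)/2.0000 = -2.1800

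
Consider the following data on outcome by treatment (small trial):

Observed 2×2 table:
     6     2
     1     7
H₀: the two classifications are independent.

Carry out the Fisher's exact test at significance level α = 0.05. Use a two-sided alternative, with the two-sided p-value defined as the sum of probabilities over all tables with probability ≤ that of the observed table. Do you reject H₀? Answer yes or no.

reject H₀: yes

Margins: r₁=8, r₂=8, c₁=7, c₂=9, n=16
p_obs = C(8,6)·C(8,1)/C(16,7); sum pmf over tables with pmf ≤ p_obs
p-value (two-sided) = 0.04056
At α=0.05: p < α → reject H₀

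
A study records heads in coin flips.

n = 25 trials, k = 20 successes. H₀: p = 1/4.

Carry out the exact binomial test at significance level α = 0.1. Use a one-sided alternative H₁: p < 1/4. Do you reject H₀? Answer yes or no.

reject H₀: no

Exact binomial: n=25, k=20, p₀=1/4=0.2500
P(X≤20) from Σ C(n,i)·p₀^i·(1−p₀)^(n−i)
p-value (one-sided, H₁ less) = 1.00000
At α=0.1: p ≥ α → fail to reject H₀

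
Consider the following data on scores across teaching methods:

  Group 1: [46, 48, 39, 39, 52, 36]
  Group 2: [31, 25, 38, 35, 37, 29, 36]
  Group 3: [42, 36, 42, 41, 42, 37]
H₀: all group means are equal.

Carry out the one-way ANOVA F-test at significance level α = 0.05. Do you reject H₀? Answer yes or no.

reject H₀: yes

Group means [43.33, 33.00, 40.00], grand mean 38.474
SSB = Σnᵢ(x̄ᵢ−x̄)² = 365.404; SSW = ΣΣ(x−x̄ᵢ)² = 371.333
MSB = 365.404/2 = 182.7018; MSW = 371.333/16 = 23.2083
F = MSB/MSW = 7.8722
df = (2, 16)
p-value (upper-tail) = 0.00416
At α=0.05: p < α → reject H₀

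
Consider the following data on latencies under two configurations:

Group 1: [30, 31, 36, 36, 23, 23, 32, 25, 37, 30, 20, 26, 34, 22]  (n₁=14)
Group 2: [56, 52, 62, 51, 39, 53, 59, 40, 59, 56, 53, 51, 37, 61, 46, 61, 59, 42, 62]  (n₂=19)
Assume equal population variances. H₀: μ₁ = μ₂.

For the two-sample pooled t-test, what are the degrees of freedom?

degrees of freedom = 31

df = n₁ + n₂ − 2 = 14 + 19 − 2 = 31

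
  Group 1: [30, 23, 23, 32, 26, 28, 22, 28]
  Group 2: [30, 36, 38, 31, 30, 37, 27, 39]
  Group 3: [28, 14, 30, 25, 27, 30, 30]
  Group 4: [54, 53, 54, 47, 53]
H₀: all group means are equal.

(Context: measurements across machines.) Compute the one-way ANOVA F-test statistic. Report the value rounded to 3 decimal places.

Group means [26.50, 33.50, 26.29, 52.20], grand mean 33.036
SSB = Σnᵢ(x̄ᵢ−x̄)² = 2498.736; SSW = ΣΣ(x−x̄ᵢ)² = 466.229
MSB = 2498.736/3 = 832.9119; MSW = 466.229/24 = 19.4262
F = MSB/MSW = 42.8757
df = (3, 24)

test statistic = 42.876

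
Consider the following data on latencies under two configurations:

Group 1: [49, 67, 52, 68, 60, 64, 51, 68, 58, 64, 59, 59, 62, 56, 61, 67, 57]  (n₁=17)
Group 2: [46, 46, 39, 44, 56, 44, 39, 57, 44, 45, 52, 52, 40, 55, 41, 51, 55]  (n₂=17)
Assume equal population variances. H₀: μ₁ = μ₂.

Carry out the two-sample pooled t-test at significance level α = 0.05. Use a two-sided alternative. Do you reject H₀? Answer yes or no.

x̄₁=60.118, s₁=5.915, n₁=17
x̄₂=47.412, s₂=6.215, n₂=17
s_p² = [16·5.915² + 16·6.215²]/32 = 36.8088
SE = √(s_p²·(1/17+1/17)) = 2.0810
t = (60.118−47.412)/2.0810 = 6.1057
df = 32
p-value (two-sided) = 0.00000
At α=0.05: p < α → reject H₀

reject H₀: yes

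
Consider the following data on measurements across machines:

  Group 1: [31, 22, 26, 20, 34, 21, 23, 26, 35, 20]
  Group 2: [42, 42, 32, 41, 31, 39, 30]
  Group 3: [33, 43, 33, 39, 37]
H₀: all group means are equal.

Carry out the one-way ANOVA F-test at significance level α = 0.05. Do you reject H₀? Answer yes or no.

reject H₀: yes

Group means [25.80, 36.71, 37.00], grand mean 31.818
SSB = Σnᵢ(x̄ᵢ−x̄)² = 664.244; SSW = ΣΣ(x−x̄ᵢ)² = 543.029
MSB = 664.244/2 = 332.1221; MSW = 543.029/19 = 28.5805
F = MSB/MSW = 11.6206
df = (2, 19)
p-value (upper-tail) = 0.00051
At α=0.05: p < α → reject H₀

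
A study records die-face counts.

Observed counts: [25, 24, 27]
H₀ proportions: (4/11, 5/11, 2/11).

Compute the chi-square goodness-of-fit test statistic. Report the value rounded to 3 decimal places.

test statistic = 16.045

n = 76; E_i = n·p_i = [27.64, 34.55, 13.82]
χ² = (25−27.64)²/27.64 + (24−34.55)²/34.55 + (27−13.82)²/13.82 = 16.0454
df = 2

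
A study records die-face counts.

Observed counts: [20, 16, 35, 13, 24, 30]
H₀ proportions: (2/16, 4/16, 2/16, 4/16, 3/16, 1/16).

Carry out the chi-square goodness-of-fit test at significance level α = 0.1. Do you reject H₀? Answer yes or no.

n = 138; E_i = n·p_i = [17.25, 34.50, 17.25, 34.50, 25.88, 8.62]
χ² = (20−17.25)²/17.25 + (16−34.50)²/34.50 + (35−17.25)²/17.25 + (13−34.50)²/34.50 + (24−25.88)²/25.88 + (30−8.62)²/8.62 = 95.1304
df = 5
p-value (upper-tail) = 0.00000
At α=0.1: p < α → reject H₀

reject H₀: yes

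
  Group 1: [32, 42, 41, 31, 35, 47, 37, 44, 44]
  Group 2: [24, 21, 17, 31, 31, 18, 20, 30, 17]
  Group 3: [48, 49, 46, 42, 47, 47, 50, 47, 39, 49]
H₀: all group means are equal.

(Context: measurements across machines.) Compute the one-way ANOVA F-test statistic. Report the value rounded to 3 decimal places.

Group means [39.22, 23.22, 46.40], grand mean 36.643
SSB = Σnᵢ(x̄ᵢ−x̄)² = 2632.917; SSW = ΣΣ(x−x̄ᵢ)² = 651.511
MSB = 2632.917/2 = 1316.4587; MSW = 651.511/25 = 26.0604
F = MSB/MSW = 50.5156
df = (2, 25)

test statistic = 50.516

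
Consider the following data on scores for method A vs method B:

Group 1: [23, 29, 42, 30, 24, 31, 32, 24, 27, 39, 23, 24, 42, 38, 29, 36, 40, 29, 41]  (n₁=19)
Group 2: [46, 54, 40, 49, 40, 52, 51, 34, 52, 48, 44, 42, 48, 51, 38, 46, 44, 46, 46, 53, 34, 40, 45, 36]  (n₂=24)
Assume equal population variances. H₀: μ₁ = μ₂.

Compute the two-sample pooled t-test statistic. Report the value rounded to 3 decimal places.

x̄₁=31.737, s₁=6.895, n₁=19
x̄₂=44.958, s₂=5.938, n₂=24
s_p² = [18·6.895² + 23·5.938²]/41 = 40.6498
SE = √(s_p²·(1/19+1/24)) = 1.9579
t = (31.737−44.958)/1.9579 = -6.7530
df = 41

test statistic = -6.753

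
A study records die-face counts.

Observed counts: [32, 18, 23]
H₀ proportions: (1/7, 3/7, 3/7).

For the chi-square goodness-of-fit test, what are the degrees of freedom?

degrees of freedom = 2

df = k − 1 = 3 − 1 = 2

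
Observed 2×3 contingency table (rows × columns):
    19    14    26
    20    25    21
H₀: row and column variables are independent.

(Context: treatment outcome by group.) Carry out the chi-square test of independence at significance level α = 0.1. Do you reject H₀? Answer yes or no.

reject H₀: no

Row totals [59, 66], col totals [39, 39, 47], n=125
χ² = (19−18.41)²/18.41 + (14−18.41)²/18.41 + (26−22.18)²/22.18 + (20−20.59)²/20.59 + (25−20.59)²/20.59 + (21−24.82)²/24.82 = 3.2784
df = 2
p-value (upper-tail) = 0.19414
At α=0.1: p ≥ α → fail to reject H₀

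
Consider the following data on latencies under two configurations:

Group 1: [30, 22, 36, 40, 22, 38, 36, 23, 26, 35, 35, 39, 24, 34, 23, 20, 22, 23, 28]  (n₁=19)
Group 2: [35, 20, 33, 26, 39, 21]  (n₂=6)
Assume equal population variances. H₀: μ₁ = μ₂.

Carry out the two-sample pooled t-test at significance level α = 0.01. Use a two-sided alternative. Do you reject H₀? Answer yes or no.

reject H₀: no

x̄₁=29.263, s₁=6.943, n₁=19
x̄₂=29.000, s₂=7.823, n₂=6
s_p² = [18·6.943² + 5·7.823²]/23 = 51.0297
SE = √(s_p²·(1/19+1/6)) = 3.3453
t = (29.263−29.000)/3.3453 = 0.0787
df = 23
p-value (two-sided) = 0.93798
At α=0.01: p ≥ α → fail to reject H₀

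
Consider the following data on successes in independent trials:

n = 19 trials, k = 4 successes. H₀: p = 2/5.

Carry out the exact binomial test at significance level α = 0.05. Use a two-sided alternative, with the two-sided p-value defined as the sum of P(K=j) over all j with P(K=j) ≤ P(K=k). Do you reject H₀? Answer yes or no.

reject H₀: no

Exact binomial: n=19, k=4, p₀=2/5=0.4000
P(X=j) = C(n,j)·p₀^j·(1−p₀)^(n−j); p = Σ P(X=j) over j with P(X=j) ≤ P(X=4)
p-value (two-sided) = 0.10484
At α=0.05: p ≥ α → fail to reject H₀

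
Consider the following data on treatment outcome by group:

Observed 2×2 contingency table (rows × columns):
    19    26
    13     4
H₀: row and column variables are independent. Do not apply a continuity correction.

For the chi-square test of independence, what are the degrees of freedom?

df = (r−1)(c−1) = (2−1)·(2−1) = 1

degrees of freedom = 1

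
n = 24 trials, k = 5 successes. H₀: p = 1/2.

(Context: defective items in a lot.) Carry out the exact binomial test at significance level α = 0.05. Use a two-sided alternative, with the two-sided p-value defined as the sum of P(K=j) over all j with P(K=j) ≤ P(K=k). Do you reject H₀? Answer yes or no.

reject H₀: yes

Exact binomial: n=24, k=5, p₀=1/2=0.5000
P(X=j) = C(n,j)·p₀^j·(1−p₀)^(n−j); p = Σ P(X=j) over j with P(X=j) ≤ P(X=5)
p-value (two-sided) = 0.00661
At α=0.05: p < α → reject H₀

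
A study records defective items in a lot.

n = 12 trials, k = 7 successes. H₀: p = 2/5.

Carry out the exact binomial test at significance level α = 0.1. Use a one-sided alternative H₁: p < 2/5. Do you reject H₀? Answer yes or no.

Exact binomial: n=12, k=7, p₀=2/5=0.4000
P(X≤7) from Σ C(n,i)·p₀^i·(1−p₀)^(n−i)
p-value (one-sided, H₁ less) = 0.94269
At α=0.1: p ≥ α → fail to reject H₀

reject H₀: no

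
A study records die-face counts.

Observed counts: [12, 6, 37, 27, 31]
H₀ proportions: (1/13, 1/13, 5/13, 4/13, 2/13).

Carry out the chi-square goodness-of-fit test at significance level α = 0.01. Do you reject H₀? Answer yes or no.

n = 113; E_i = n·p_i = [8.69, 8.69, 43.46, 34.77, 17.38]
χ² = (12−8.69)²/8.69 + (6−8.69)²/8.69 + (37−43.46)²/43.46 + (27−34.77)²/34.77 + (31−17.38)²/17.38 = 15.4527
df = 4
p-value (upper-tail) = 0.00385
At α=0.01: p < α → reject H₀

reject H₀: yes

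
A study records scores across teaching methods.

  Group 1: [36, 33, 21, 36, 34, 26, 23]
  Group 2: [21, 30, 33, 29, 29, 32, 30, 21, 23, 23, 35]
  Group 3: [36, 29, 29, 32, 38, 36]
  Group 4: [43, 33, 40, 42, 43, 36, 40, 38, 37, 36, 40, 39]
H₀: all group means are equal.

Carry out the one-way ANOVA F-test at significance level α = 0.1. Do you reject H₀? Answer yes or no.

reject H₀: yes

Group means [29.86, 27.82, 33.33, 38.92], grand mean 32.833
SSB = Σnᵢ(x̄ᵢ−x̄)² = 784.256; SSW = ΣΣ(x−x̄ᵢ)² = 668.744
MSB = 784.256/3 = 261.4188; MSW = 668.744/32 = 20.8982
F = MSB/MSW = 12.5091
df = (3, 32)
p-value (upper-tail) = 0.00001
At α=0.1: p < α → reject H₀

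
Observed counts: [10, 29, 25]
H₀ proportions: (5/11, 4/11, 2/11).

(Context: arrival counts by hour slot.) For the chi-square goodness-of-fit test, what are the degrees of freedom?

df = k − 1 = 3 − 1 = 2

degrees of freedom = 2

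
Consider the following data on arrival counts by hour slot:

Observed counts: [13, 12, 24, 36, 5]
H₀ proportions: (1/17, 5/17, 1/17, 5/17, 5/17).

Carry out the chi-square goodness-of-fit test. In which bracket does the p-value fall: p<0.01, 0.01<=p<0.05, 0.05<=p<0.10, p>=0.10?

n = 90; E_i = n·p_i = [5.29, 26.47, 5.29, 26.47, 26.47]
χ² = (13−5.29)²/5.29 + (12−26.47)²/26.47 + (24−5.29)²/5.29 + (36−26.47)²/26.47 + (5−26.47)²/26.47 = 106.0667
df = 4
p-value (upper-tail) = 0.00000
→ bracket: p<0.01

p-value bracket: p<0.01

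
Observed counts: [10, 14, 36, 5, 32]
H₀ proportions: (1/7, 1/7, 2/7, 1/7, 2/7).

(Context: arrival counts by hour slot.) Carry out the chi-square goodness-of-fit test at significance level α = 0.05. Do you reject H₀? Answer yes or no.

reject H₀: yes

n = 97; E_i = n·p_i = [13.86, 13.86, 27.71, 13.86, 27.71]
χ² = (10−13.86)²/13.86 + (14−13.86)²/13.86 + (36−27.71)²/27.71 + (5−13.86)²/13.86 + (32−27.71)²/27.71 = 9.8763
df = 4
p-value (upper-tail) = 0.04256
At α=0.05: p < α → reject H₀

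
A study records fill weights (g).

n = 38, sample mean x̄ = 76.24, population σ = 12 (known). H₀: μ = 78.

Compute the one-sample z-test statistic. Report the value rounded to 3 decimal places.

SE = σ/√n = 12/√38 = 1.9467
z = (x̄−μ₀)/SE = (76.24−78)/1.9467 = -0.9041

test statistic = -0.904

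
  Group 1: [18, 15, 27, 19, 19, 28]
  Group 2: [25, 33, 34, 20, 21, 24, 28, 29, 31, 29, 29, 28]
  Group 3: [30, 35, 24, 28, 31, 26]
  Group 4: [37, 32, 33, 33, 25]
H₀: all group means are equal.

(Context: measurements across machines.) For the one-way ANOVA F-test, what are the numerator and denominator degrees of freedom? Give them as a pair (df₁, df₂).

degrees of freedom = [3, 25]

k = 4 groups, N = 29 total
df = (k−1, N−k) = (4−1, 29−4) = (3, 25)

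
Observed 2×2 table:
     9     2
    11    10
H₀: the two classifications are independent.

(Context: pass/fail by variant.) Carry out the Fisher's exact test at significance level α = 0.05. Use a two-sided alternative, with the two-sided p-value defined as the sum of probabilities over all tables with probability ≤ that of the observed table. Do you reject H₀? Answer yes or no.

Margins: r₁=11, r₂=21, c₁=20, c₂=12, n=32
p_obs = C(11,9)·C(21,11)/C(32,20); sum pmf over tables with pmf ≤ p_obs
p-value (two-sided) = 0.13885
At α=0.05: p ≥ α → fail to reject H₀

reject H₀: no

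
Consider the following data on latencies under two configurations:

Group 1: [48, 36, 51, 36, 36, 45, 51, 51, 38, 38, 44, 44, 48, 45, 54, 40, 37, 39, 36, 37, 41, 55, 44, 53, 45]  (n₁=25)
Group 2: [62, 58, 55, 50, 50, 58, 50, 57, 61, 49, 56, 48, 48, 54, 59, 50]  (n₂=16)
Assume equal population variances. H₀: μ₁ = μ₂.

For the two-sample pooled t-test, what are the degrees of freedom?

df = n₁ + n₂ − 2 = 25 + 16 − 2 = 39

degrees of freedom = 39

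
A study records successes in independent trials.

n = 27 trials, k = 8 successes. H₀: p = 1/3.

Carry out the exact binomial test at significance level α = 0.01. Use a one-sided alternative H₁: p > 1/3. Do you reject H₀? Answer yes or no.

Exact binomial: n=27, k=8, p₀=1/3=0.3333
P(X≥8) from Σ C(n,i)·p₀^i·(1−p₀)^(n−i)
p-value (one-sided, H₁ greater) = 0.72454
At α=0.01: p ≥ α → fail to reject H₀

reject H₀: no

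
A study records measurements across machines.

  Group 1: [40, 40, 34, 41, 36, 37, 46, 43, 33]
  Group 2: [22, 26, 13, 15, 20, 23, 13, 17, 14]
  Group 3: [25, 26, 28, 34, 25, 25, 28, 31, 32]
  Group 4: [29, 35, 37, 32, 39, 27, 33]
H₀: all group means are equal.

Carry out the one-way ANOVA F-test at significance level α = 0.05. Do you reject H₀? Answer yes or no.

Group means [38.89, 18.11, 28.22, 33.14], grand mean 29.382
SSB = Σnᵢ(x̄ᵢ−x̄)² = 2067.839; SSW = ΣΣ(x−x̄ᵢ)² = 530.190
MSB = 2067.839/3 = 689.2796; MSW = 530.190/30 = 17.6730
F = MSB/MSW = 39.0018
df = (3, 30)
p-value (upper-tail) = 0.00000
At α=0.05: p < α → reject H₀

reject H₀: yes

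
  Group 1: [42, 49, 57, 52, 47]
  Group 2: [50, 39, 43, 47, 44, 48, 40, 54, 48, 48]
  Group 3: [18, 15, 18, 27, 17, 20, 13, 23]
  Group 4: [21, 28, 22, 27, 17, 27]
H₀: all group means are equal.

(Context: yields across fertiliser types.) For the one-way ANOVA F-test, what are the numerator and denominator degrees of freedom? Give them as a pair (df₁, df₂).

degrees of freedom = [3, 25]

k = 4 groups, N = 29 total
df = (k−1, N−k) = (4−1, 29−4) = (3, 25)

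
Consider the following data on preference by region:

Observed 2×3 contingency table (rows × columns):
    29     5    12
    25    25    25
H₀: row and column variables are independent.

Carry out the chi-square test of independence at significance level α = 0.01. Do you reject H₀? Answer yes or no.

reject H₀: yes

Row totals [46, 75], col totals [54, 30, 37], n=121
χ² = (29−20.53)²/20.53 + (5−11.40)²/11.40 + (12−14.07)²/14.07 + (25−33.47)²/33.47 + (25−18.60)²/18.60 + (25−22.93)²/22.93 = 11.9322
df = 2
p-value (upper-tail) = 0.00256
At α=0.01: p < α → reject H₀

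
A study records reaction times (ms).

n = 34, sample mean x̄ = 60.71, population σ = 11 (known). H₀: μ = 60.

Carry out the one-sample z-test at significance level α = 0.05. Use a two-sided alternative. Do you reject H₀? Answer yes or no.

reject H₀: no

SE = σ/√n = 11/√34 = 1.8865
z = (x̄−μ₀)/SE = (60.71−60)/1.8865 = 0.3764
p-value (two-sided) = 0.70665
At α=0.05: p ≥ α → fail to reject H₀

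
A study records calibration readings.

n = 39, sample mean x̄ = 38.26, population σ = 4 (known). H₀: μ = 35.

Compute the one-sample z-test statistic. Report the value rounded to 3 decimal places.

SE = σ/√n = 4/√39 = 0.6405
z = (x̄−μ₀)/SE = (38.26−35)/0.6405 = 5.0897

test statistic = 5.090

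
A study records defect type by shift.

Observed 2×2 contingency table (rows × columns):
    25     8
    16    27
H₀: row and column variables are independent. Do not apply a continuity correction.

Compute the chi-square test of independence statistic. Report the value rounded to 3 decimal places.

Row totals [33, 43], col totals [41, 35], n=76
χ² = (25−17.80)²/17.80 + (8−15.20)²/15.20 + (16−23.20)²/23.20 + (27−19.80)²/19.80 = 11.1674
df = 1

test statistic = 11.167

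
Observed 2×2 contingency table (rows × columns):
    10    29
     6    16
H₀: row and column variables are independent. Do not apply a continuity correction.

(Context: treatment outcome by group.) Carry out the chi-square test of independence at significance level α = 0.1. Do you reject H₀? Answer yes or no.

reject H₀: no

Row totals [39, 22], col totals [16, 45], n=61
χ² = (10−10.23)²/10.23 + (29−28.77)²/28.77 + (6−5.77)²/5.77 + (16−16.23)²/16.23 = 0.0194
df = 1
p-value (upper-tail) = 0.88936
At α=0.1: p ≥ α → fail to reject H₀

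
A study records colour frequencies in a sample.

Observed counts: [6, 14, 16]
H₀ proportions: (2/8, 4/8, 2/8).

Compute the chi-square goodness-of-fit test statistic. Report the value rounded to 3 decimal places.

test statistic = 7.333

n = 36; E_i = n·p_i = [9.00, 18.00, 9.00]
χ² = (6−9.00)²/9.00 + (14−18.00)²/18.00 + (16−9.00)²/9.00 = 7.3333
df = 2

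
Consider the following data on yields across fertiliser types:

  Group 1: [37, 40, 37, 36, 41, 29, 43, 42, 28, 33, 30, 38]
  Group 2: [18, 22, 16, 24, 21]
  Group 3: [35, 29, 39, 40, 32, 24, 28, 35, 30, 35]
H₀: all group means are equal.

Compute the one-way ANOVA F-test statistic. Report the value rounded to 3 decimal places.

test statistic = 19.535

Group means [36.17, 20.20, 32.70], grand mean 31.926
SSB = Σnᵢ(x̄ᵢ−x̄)² = 909.285; SSW = ΣΣ(x−x̄ᵢ)² = 558.567
MSB = 909.285/2 = 454.6426; MSW = 558.567/24 = 23.2736
F = MSB/MSW = 19.5347
df = (2, 24)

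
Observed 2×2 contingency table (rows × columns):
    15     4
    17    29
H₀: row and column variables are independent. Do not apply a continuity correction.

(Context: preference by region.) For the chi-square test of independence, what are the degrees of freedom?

df = (r−1)(c−1) = (2−1)·(2−1) = 1

degrees of freedom = 1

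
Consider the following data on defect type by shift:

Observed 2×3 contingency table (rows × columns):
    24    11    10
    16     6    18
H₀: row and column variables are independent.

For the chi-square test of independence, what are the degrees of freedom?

degrees of freedom = 2

df = (r−1)(c−1) = (2−1)·(3−1) = 2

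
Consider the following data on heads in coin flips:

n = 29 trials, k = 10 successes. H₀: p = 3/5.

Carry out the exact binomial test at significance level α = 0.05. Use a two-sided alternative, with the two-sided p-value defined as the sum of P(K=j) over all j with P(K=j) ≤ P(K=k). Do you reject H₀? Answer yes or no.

reject H₀: yes

Exact binomial: n=29, k=10, p₀=3/5=0.6000
P(X=j) = C(n,j)·p₀^j·(1−p₀)^(n−j); p = Σ P(X=j) over j with P(X=j) ≤ P(X=10)
p-value (two-sided) = 0.00705
At α=0.05: p < α → reject H₀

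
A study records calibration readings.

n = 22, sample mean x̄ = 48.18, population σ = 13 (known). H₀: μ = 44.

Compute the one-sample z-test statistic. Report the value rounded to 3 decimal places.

SE = σ/√n = 13/√22 = 2.7716
z = (x̄−μ₀)/SE = (48.18−44)/2.7716 = 1.5081

test statistic = 1.508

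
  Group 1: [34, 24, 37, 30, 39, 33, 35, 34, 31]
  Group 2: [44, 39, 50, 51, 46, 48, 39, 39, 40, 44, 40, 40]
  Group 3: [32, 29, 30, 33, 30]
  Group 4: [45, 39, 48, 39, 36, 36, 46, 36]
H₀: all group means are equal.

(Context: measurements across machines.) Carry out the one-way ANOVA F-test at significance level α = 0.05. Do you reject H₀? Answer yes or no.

Group means [33.00, 43.33, 30.80, 40.62], grand mean 38.118
SSB = Σnᵢ(x̄ᵢ−x̄)² = 880.188; SSW = ΣΣ(x−x̄ᵢ)² = 557.342
MSB = 880.188/3 = 293.3959; MSW = 557.342/30 = 18.5781
F = MSB/MSW = 15.7926
df = (3, 30)
p-value (upper-tail) = 0.00000
At α=0.05: p < α → reject H₀

reject H₀: yes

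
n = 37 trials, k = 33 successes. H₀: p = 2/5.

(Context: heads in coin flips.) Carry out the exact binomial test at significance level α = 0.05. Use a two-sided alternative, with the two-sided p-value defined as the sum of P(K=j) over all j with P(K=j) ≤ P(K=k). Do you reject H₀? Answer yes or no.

reject H₀: yes

Exact binomial: n=37, k=33, p₀=2/5=0.4000
P(X=j) = C(n,j)·p₀^j·(1−p₀)^(n−j); p = Σ P(X=j) over j with P(X=j) ≤ P(X=33)
p-value (two-sided) = 0.00000
At α=0.05: p < α → reject H₀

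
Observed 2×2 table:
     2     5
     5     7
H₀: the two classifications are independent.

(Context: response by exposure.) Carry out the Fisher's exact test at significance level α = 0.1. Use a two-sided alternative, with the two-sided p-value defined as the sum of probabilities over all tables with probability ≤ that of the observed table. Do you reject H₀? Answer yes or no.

reject H₀: no

Margins: r₁=7, r₂=12, c₁=7, c₂=12, n=19
p_obs = C(7,2)·C(12,5)/C(19,7); sum pmf over tables with pmf ≤ p_obs
p-value (two-sided) = 0.65617
At α=0.1: p ≥ α → fail to reject H₀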